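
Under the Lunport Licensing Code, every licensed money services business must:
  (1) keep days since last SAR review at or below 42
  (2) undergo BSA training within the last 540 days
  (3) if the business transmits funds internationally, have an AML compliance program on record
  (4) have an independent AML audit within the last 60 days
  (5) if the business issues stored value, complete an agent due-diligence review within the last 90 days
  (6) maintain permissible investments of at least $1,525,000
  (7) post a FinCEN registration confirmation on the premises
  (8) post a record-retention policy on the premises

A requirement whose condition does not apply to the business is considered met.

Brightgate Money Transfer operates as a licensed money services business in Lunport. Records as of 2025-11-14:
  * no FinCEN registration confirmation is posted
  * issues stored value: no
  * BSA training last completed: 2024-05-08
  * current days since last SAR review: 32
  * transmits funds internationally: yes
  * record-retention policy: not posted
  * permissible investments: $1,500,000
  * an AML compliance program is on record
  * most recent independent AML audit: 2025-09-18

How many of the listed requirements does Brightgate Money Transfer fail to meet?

4

1. days since last SAR review 32 ≤ 42 → met
2. BSA training 555 days ago vs limit 540 → not met
3. condition 'transmits funds internationally' holds; AML compliance program present → met
4. independent AML audit 57 days ago vs limit 60 → met
5. condition 'issues stored value' does not hold → requirement n/a → met
6. permissible investments $1,500,000 < $1,525,000 → not met
7. FinCEN registration confirmation absent → not met
8. record-retention policy absent → not met
Not met: 4 of 8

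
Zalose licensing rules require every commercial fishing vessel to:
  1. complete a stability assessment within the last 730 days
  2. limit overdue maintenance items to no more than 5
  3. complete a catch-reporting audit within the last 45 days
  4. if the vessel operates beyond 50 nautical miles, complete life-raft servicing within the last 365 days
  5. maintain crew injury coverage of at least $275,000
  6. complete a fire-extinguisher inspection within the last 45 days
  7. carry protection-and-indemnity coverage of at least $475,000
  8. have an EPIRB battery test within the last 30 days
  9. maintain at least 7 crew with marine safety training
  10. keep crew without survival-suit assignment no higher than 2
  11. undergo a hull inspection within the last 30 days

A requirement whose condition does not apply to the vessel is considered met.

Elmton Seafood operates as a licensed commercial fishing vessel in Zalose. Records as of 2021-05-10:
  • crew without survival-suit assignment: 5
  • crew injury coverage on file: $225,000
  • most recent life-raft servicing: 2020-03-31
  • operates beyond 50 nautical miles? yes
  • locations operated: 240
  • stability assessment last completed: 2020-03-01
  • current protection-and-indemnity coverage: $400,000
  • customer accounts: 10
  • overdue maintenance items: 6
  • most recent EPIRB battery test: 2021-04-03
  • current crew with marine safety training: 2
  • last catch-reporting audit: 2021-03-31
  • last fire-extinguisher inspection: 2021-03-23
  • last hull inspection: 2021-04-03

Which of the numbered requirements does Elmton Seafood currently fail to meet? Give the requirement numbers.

1. stability assessment 435 days ago vs limit 730 → met
2. overdue maintenance items 6 > 5 → not met
3. catch-reporting audit 40 days ago vs limit 45 → met
4. condition 'operates beyond 50 nautical miles' holds; life-raft servicing 405 days ago vs limit 365 → not met
5. crew injury coverage $225,000 < $275,000 → not met
6. fire-extinguisher inspection 48 days ago vs limit 45 → not met
7. protection-and-indemnity coverage $400,000 < $475,000 → not met
8. EPIRB battery test 37 days ago vs limit 30 → not met
9. crew with marine safety training 2 < 7 → not met
10. crew without survival-suit assignment 5 > 2 → not met
11. hull inspection 37 days ago vs limit 30 → not met
Not met: 2, 4, 5, 6, 7, 8, 9, 10, 11

2, 4, 5, 6, 7, 8, 9, 10, 11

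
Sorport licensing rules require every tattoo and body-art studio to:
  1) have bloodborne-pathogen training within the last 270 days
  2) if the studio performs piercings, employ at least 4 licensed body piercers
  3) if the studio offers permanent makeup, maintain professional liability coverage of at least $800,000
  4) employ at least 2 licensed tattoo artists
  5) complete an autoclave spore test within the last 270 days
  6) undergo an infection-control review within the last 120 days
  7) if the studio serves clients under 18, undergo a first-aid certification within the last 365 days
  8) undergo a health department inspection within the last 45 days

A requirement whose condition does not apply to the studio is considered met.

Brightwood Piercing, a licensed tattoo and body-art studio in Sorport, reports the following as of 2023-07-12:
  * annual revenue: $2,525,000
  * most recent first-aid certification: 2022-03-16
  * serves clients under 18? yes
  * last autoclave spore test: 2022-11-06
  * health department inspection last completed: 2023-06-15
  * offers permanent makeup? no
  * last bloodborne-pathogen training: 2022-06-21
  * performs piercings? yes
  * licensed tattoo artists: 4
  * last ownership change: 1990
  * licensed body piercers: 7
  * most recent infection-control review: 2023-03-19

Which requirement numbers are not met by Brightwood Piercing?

1. bloodborne-pathogen training 386 days ago vs limit 270 → not met
2. condition 'performs piercings' holds; licensed body piercers 7 ≥ 4 → met
3. condition 'offers permanent makeup' does not hold → requirement n/a → met
4. licensed tattoo artists 4 ≥ 2 → met
5. autoclave spore test 248 days ago vs limit 270 → met
6. infection-control review 115 days ago vs limit 120 → met
7. condition 'serves clients under 18' holds; first-aid certification 483 days ago vs limit 365 → not met
8. health department inspection 27 days ago vs limit 45 → met
Not met: 1, 7

1, 7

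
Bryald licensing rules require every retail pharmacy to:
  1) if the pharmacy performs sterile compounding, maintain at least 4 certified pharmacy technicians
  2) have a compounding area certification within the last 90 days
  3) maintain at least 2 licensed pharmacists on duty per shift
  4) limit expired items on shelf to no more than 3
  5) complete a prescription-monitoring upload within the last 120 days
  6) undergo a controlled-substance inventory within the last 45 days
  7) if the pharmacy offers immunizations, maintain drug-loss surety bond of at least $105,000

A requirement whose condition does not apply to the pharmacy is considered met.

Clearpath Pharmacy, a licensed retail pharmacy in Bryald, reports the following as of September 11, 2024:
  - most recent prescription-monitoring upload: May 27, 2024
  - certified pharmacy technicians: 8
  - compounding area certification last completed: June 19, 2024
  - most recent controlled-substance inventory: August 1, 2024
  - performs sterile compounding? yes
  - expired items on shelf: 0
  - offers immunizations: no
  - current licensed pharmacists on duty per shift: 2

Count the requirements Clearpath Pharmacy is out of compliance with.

0

1. condition 'performs sterile compounding' holds; certified pharmacy technicians 8 ≥ 4 → met
2. compounding area certification 84 days ago vs limit 90 → met
3. licensed pharmacists on duty per shift 2 ≥ 2 → met
4. expired items on shelf 0 ≤ 3 → met
5. prescription-monitoring upload 107 days ago vs limit 120 → met
6. controlled-substance inventory 41 days ago vs limit 45 → met
7. condition 'offers immunizations' does not hold → requirement n/a → met
Not met: 0 of 7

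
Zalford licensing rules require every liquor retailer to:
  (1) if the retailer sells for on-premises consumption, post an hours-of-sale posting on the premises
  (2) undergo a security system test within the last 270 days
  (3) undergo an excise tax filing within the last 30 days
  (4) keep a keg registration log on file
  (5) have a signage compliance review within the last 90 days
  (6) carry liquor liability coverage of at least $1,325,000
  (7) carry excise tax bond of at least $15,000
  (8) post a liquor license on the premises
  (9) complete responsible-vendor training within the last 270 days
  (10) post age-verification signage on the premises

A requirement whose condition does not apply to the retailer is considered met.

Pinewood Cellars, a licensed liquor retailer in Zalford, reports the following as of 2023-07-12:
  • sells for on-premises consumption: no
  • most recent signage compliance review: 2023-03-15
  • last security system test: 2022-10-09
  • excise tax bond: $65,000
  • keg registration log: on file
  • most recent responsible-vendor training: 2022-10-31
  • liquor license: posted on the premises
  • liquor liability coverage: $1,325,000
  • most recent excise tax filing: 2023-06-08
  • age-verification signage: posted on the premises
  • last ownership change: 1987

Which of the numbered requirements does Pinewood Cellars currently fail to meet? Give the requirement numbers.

1. condition 'sells for on-premises consumption' does not hold → requirement n/a → met
2. security system test 276 days ago vs limit 270 → not met
3. excise tax filing 34 days ago vs limit 30 → not met
4. keg registration log present → met
5. signage compliance review 119 days ago vs limit 90 → not met
6. liquor liability coverage $1,325,000 ≥ $1,325,000 → met
7. excise tax bond $65,000 ≥ $15,000 → met
8. liquor license present → met
9. responsible-vendor training 254 days ago vs limit 270 → met
10. age-verification signage present → met
Not met: 2, 3, 5

2, 3, 5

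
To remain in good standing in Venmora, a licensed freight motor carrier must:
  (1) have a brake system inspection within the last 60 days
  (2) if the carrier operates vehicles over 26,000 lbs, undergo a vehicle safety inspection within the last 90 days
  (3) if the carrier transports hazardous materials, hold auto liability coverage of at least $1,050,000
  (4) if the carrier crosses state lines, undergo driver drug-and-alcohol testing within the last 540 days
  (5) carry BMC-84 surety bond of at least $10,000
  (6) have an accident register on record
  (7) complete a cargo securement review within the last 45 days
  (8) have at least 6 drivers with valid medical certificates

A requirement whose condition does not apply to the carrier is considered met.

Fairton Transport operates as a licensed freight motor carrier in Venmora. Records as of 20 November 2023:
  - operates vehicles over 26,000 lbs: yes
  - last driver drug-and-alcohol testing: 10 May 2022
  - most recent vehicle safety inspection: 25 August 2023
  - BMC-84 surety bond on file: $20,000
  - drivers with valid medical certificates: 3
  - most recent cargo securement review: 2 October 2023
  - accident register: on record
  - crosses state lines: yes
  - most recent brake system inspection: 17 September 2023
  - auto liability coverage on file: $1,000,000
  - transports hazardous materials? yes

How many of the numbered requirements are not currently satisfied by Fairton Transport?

5

1. brake system inspection 64 days ago vs limit 60 → not met
2. condition 'operates vehicles over 26,000 lbs' holds; vehicle safety inspection 87 days ago vs limit 90 → met
3. condition 'transports hazardous materials' holds; auto liability coverage $1,000,000 < $1,050,000 → not met
4. condition 'crosses state lines' holds; driver drug-and-alcohol testing 559 days ago vs limit 540 → not met
5. BMC-84 surety bond $20,000 ≥ $10,000 → met
6. accident register present → met
7. cargo securement review 49 days ago vs limit 45 → not met
8. drivers with valid medical certificates 3 < 6 → not met
Not met: 5 of 8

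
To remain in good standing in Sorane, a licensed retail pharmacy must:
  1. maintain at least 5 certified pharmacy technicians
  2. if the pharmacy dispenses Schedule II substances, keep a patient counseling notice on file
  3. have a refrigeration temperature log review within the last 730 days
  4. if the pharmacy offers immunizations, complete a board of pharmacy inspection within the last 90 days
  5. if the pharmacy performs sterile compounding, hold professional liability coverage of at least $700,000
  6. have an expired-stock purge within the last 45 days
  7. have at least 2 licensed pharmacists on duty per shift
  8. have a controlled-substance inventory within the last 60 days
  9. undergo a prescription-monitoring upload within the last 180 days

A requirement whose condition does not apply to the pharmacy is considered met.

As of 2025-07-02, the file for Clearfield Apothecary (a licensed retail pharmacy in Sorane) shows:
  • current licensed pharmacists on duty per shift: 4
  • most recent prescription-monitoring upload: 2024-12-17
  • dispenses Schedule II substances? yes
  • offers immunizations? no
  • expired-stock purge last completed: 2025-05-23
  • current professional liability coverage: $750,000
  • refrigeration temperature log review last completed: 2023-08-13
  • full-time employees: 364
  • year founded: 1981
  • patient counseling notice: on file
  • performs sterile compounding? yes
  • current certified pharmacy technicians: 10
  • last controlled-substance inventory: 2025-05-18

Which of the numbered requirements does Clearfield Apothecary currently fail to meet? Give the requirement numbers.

9

1. certified pharmacy technicians 10 ≥ 5 → met
2. condition 'dispenses Schedule II substances' holds; patient counseling notice present → met
3. refrigeration temperature log review 689 days ago vs limit 730 → met
4. condition 'offers immunizations' does not hold → requirement n/a → met
5. condition 'performs sterile compounding' holds; professional liability coverage $750,000 ≥ $700,000 → met
6. expired-stock purge 40 days ago vs limit 45 → met
7. licensed pharmacists on duty per shift 4 ≥ 2 → met
8. controlled-substance inventory 45 days ago vs limit 60 → met
9. prescription-monitoring upload 197 days ago vs limit 180 → not met
Not met: 9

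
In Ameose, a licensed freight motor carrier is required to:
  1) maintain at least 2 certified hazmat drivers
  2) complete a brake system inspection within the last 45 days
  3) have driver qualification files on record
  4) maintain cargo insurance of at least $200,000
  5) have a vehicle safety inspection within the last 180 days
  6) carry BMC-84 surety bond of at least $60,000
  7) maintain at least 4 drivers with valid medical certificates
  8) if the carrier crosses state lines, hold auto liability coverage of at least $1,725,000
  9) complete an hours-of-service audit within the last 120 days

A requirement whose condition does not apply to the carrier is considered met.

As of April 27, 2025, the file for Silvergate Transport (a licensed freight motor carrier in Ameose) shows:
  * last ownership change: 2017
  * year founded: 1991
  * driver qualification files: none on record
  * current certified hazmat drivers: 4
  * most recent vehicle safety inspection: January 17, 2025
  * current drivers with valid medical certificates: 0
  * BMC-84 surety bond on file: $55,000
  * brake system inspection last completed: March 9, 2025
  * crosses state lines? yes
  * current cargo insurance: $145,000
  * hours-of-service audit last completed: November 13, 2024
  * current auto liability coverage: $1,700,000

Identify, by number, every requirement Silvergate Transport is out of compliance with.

2, 3, 4, 6, 7, 8, 9

1. certified hazmat drivers 4 ≥ 2 → met
2. brake system inspection 49 days ago vs limit 45 → not met
3. driver qualification files absent → not met
4. cargo insurance $145,000 < $200,000 → not met
5. vehicle safety inspection 100 days ago vs limit 180 → met
6. BMC-84 surety bond $55,000 < $60,000 → not met
7. drivers with valid medical certificates 0 < 4 → not met
8. condition 'crosses state lines' holds; auto liability coverage $1,700,000 < $1,725,000 → not met
9. hours-of-service audit 165 days ago vs limit 120 → not met
Not met: 2, 3, 4, 6, 7, 8, 9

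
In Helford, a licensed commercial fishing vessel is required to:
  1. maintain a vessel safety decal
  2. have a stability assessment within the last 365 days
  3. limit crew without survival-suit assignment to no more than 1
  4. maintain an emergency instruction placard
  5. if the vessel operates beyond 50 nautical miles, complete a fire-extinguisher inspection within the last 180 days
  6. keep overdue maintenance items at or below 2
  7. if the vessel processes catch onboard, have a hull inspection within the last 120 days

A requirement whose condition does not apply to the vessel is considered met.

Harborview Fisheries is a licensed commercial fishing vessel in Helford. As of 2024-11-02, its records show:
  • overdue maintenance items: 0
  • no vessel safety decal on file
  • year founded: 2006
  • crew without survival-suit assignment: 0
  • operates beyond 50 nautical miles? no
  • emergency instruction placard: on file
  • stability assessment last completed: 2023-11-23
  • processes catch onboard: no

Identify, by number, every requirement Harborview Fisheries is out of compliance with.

1. vessel safety decal absent → not met
2. stability assessment 345 days ago vs limit 365 → met
3. crew without survival-suit assignment 0 ≤ 1 → met
4. emergency instruction placard present → met
5. condition 'operates beyond 50 nautical miles' does not hold → requirement n/a → met
6. overdue maintenance items 0 ≤ 2 → met
7. condition 'processes catch onboard' does not hold → requirement n/a → met
Not met: 1

1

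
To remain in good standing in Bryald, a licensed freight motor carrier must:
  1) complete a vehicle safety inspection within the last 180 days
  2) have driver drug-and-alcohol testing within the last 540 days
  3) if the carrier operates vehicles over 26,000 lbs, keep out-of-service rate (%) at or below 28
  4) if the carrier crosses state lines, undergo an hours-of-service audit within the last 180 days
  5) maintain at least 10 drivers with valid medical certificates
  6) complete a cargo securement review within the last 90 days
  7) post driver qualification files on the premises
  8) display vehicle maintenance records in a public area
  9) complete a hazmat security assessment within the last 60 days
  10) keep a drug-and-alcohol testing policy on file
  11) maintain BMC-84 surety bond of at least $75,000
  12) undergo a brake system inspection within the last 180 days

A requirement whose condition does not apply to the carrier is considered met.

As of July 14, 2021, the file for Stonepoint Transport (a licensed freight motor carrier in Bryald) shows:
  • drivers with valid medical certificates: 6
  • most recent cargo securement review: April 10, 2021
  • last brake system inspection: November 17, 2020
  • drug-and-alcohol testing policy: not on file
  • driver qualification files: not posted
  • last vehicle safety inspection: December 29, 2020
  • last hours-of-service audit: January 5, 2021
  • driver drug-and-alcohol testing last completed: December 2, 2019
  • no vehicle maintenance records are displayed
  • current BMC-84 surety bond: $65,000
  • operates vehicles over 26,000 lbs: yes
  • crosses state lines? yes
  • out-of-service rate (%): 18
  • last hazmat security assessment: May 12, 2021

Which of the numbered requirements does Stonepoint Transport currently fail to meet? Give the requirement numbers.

1. vehicle safety inspection 197 days ago vs limit 180 → not met
2. driver drug-and-alcohol testing 590 days ago vs limit 540 → not met
3. condition 'operates vehicles over 26,000 lbs' holds; out-of-service rate (%) 18 ≤ 28 → met
4. condition 'crosses state lines' holds; hours-of-service audit 190 days ago vs limit 180 → not met
5. drivers with valid medical certificates 6 < 10 → not met
6. cargo securement review 95 days ago vs limit 90 → not met
7. driver qualification files absent → not met
8. vehicle maintenance records absent → not met
9. hazmat security assessment 63 days ago vs limit 60 → not met
10. drug-and-alcohol testing policy absent → not met
11. BMC-84 surety bond $65,000 < $75,000 → not met
12. brake system inspection 239 days ago vs limit 180 → not met
Not met: 1, 2, 4, 5, 6, 7, 8, 9, 10, 11, 12

1, 2, 4, 5, 6, 7, 8, 9, 10, 11, 12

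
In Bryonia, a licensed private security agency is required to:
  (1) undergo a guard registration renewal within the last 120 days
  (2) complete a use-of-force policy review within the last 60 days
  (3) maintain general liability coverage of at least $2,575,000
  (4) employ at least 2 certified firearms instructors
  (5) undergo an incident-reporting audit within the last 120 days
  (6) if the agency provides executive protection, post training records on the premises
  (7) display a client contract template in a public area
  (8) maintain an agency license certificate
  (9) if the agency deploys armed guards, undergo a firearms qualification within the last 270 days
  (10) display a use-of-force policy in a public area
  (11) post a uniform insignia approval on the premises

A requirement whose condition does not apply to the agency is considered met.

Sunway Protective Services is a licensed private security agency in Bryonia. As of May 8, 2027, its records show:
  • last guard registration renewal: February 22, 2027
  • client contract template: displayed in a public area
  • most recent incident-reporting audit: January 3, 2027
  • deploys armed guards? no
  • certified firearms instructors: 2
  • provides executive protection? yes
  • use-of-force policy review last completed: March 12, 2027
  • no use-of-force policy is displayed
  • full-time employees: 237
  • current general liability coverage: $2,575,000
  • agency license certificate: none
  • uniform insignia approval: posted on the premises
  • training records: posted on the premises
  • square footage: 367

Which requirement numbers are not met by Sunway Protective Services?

1. guard registration renewal 75 days ago vs limit 120 → met
2. use-of-force policy review 57 days ago vs limit 60 → met
3. general liability coverage $2,575,000 ≥ $2,575,000 → met
4. certified firearms instructors 2 ≥ 2 → met
5. incident-reporting audit 125 days ago vs limit 120 → not met
6. condition 'provides executive protection' holds; training records present → met
7. client contract template present → met
8. agency license certificate absent → not met
9. condition 'deploys armed guards' does not hold → requirement n/a → met
10. use-of-force policy absent → not met
11. uniform insignia approval present → met
Not met: 5, 8, 10

5, 8, 10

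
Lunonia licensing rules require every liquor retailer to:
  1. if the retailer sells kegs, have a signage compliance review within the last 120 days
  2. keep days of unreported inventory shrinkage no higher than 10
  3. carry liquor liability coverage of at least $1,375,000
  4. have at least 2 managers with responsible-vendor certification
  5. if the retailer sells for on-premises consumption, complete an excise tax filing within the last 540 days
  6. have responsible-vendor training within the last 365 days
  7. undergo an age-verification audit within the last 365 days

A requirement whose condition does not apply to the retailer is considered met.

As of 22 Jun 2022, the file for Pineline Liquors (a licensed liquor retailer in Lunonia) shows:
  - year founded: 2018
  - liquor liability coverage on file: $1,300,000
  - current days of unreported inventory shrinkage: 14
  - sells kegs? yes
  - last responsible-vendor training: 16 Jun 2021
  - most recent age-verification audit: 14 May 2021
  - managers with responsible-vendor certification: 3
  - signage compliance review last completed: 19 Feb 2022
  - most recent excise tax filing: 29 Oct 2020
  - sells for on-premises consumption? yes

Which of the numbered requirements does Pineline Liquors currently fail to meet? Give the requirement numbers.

1. condition 'sells kegs' holds; signage compliance review 123 days ago vs limit 120 → not met
2. days of unreported inventory shrinkage 14 > 10 → not met
3. liquor liability coverage $1,300,000 < $1,375,000 → not met
4. managers with responsible-vendor certification 3 ≥ 2 → met
5. condition 'sells for on-premises consumption' holds; excise tax filing 601 days ago vs limit 540 → not met
6. responsible-vendor training 371 days ago vs limit 365 → not met
7. age-verification audit 404 days ago vs limit 365 → not met
Not met: 1, 2, 3, 5, 6, 7

1, 2, 3, 5, 6, 7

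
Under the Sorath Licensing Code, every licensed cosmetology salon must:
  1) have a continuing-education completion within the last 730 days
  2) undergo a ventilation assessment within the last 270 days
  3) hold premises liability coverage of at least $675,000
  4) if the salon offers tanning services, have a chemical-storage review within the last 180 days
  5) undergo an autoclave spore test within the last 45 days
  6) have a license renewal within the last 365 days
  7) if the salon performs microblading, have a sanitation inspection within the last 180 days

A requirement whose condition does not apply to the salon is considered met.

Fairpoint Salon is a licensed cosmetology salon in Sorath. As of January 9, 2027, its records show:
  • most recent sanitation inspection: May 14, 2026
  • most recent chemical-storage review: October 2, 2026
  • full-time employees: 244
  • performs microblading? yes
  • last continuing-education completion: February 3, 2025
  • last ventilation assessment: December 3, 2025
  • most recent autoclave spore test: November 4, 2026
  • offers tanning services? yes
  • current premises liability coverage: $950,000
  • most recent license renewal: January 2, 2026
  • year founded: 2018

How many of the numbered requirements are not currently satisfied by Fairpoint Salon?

1. continuing-education completion 705 days ago vs limit 730 → met
2. ventilation assessment 402 days ago vs limit 270 → not met
3. premises liability coverage $950,000 ≥ $675,000 → met
4. condition 'offers tanning services' holds; chemical-storage review 99 days ago vs limit 180 → met
5. autoclave spore test 66 days ago vs limit 45 → not met
6. license renewal 372 days ago vs limit 365 → not met
7. condition 'performs microblading' holds; sanitation inspection 240 days ago vs limit 180 → not met
Not met: 4 of 7

4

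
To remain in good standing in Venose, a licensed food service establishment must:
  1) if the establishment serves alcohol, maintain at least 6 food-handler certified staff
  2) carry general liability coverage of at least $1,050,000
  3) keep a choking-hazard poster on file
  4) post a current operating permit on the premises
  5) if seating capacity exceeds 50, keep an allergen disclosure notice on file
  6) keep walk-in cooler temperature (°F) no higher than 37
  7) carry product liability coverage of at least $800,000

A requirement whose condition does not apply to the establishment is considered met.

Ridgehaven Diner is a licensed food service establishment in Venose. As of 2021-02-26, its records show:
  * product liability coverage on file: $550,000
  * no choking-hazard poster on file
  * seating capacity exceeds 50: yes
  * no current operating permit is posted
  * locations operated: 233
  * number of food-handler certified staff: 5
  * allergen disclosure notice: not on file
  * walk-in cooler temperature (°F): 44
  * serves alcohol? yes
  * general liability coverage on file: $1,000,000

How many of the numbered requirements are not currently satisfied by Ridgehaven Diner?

1. condition 'serves alcohol' holds; food-handler certified staff 5 < 6 → not met
2. general liability coverage $1,000,000 < $1,050,000 → not met
3. choking-hazard poster absent → not met
4. current operating permit absent → not met
5. condition 'seating capacity exceeds 50' holds; allergen disclosure notice absent → not met
6. walk-in cooler temperature (°F) 44 > 37 → not met
7. product liability coverage $550,000 < $800,000 → not met
Not met: 7 of 7

7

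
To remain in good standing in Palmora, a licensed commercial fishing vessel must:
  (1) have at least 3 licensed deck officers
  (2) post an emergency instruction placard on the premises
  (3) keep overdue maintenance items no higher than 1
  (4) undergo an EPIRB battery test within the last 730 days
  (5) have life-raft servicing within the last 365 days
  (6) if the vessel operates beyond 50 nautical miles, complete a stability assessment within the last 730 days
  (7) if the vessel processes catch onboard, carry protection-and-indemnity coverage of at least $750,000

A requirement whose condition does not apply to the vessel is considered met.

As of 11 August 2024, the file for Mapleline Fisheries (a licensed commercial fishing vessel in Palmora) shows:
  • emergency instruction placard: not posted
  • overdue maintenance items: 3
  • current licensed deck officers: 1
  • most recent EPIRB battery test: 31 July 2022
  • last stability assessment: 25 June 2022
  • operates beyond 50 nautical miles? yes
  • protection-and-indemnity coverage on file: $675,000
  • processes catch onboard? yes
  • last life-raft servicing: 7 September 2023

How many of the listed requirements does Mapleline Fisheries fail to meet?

1. licensed deck officers 1 < 3 → not met
2. emergency instruction placard absent → not met
3. overdue maintenance items 3 > 1 → not met
4. EPIRB battery test 742 days ago vs limit 730 → not met
5. life-raft servicing 339 days ago vs limit 365 → met
6. condition 'operates beyond 50 nautical miles' holds; stability assessment 778 days ago vs limit 730 → not met
7. condition 'processes catch onboard' holds; protection-and-indemnity coverage $675,000 < $750,000 → not met
Not met: 6 of 7

6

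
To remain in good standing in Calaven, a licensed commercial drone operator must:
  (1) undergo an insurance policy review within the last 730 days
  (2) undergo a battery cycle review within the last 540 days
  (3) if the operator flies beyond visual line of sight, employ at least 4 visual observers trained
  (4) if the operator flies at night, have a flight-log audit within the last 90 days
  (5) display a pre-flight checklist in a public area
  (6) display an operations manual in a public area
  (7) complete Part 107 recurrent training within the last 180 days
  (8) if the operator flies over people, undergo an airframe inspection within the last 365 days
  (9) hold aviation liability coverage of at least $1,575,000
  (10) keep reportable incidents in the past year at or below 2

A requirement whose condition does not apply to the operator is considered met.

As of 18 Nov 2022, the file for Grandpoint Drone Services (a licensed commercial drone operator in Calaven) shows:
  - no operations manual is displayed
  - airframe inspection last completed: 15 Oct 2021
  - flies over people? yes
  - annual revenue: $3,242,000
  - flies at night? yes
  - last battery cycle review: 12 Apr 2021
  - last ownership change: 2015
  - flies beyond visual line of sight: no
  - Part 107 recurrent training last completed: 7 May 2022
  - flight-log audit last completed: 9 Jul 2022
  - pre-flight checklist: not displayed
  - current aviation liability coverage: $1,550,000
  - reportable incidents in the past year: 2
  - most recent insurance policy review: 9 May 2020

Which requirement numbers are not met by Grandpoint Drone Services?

1. insurance policy review 923 days ago vs limit 730 → not met
2. battery cycle review 585 days ago vs limit 540 → not met
3. condition 'flies beyond visual line of sight' does not hold → requirement n/a → met
4. condition 'flies at night' holds; flight-log audit 132 days ago vs limit 90 → not met
5. pre-flight checklist absent → not met
6. operations manual absent → not met
7. Part 107 recurrent training 195 days ago vs limit 180 → not met
8. condition 'flies over people' holds; airframe inspection 399 days ago vs limit 365 → not met
9. aviation liability coverage $1,550,000 < $1,575,000 → not met
10. reportable incidents in the past year 2 ≤ 2 → met
Not met: 1, 2, 4, 5, 6, 7, 8, 9

1, 2, 4, 5, 6, 7, 8, 9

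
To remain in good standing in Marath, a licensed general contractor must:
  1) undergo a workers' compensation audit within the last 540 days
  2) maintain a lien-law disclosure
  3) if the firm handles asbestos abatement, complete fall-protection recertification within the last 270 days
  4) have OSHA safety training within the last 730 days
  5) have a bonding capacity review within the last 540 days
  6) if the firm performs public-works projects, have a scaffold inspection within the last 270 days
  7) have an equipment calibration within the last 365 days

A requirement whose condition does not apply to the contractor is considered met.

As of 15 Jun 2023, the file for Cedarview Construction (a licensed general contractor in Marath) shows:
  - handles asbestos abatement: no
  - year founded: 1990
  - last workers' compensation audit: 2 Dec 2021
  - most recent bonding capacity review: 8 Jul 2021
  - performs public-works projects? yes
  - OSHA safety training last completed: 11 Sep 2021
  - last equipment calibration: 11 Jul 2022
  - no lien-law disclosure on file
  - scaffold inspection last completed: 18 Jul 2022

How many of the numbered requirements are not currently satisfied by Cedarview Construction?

4

1. workers' compensation audit 560 days ago vs limit 540 → not met
2. lien-law disclosure absent → not met
3. condition 'handles asbestos abatement' does not hold → requirement n/a → met
4. OSHA safety training 642 days ago vs limit 730 → met
5. bonding capacity review 707 days ago vs limit 540 → not met
6. condition 'performs public-works projects' holds; scaffold inspection 332 days ago vs limit 270 → not met
7. equipment calibration 339 days ago vs limit 365 → met
Not met: 4 of 7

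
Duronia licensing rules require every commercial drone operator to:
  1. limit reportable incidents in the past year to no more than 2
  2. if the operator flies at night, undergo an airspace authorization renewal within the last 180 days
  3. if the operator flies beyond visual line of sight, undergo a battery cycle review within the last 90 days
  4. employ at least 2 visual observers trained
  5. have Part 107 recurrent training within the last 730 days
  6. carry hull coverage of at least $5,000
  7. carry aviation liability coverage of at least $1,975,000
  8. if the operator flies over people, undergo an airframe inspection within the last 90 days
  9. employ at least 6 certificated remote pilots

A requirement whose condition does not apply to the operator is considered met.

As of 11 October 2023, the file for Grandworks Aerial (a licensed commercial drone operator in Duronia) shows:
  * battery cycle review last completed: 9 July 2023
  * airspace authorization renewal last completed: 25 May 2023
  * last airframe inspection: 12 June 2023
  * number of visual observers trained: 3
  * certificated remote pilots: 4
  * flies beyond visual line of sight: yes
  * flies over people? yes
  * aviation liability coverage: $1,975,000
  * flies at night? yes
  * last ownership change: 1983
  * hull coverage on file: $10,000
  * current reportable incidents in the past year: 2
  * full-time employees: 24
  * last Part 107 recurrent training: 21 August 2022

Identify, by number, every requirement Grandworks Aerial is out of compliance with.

3, 8, 9

1. reportable incidents in the past year 2 ≤ 2 → met
2. condition 'flies at night' holds; airspace authorization renewal 139 days ago vs limit 180 → met
3. condition 'flies beyond visual line of sight' holds; battery cycle review 94 days ago vs limit 90 → not met
4. visual observers trained 3 ≥ 2 → met
5. Part 107 recurrent training 416 days ago vs limit 730 → met
6. hull coverage $10,000 ≥ $5,000 → met
7. aviation liability coverage $1,975,000 ≥ $1,975,000 → met
8. condition 'flies over people' holds; airframe inspection 121 days ago vs limit 90 → not met
9. certificated remote pilots 4 < 6 → not met
Not met: 3, 8, 9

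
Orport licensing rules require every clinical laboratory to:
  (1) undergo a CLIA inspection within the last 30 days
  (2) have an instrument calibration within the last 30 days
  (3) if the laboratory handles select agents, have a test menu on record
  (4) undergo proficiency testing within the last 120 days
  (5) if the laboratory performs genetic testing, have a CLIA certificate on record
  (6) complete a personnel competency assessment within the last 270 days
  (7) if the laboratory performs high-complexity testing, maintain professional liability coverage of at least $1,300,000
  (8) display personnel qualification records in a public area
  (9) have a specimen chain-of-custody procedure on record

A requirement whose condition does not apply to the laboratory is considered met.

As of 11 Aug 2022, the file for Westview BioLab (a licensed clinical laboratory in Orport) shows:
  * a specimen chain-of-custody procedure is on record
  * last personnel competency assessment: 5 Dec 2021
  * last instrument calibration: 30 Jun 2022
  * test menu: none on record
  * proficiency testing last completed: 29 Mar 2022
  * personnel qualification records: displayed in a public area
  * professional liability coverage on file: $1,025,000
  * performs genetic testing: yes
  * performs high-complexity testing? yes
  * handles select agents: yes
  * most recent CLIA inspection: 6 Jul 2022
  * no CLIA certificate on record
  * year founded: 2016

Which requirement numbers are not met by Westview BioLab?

1. CLIA inspection 36 days ago vs limit 30 → not met
2. instrument calibration 42 days ago vs limit 30 → not met
3. condition 'handles select agents' holds; test menu absent → not met
4. proficiency testing 135 days ago vs limit 120 → not met
5. condition 'performs genetic testing' holds; CLIA certificate absent → not met
6. personnel competency assessment 249 days ago vs limit 270 → met
7. condition 'performs high-complexity testing' holds; professional liability coverage $1,025,000 < $1,300,000 → not met
8. personnel qualification records present → met
9. specimen chain-of-custody procedure present → met
Not met: 1, 2, 3, 4, 5, 7

1, 2, 3, 4, 5, 7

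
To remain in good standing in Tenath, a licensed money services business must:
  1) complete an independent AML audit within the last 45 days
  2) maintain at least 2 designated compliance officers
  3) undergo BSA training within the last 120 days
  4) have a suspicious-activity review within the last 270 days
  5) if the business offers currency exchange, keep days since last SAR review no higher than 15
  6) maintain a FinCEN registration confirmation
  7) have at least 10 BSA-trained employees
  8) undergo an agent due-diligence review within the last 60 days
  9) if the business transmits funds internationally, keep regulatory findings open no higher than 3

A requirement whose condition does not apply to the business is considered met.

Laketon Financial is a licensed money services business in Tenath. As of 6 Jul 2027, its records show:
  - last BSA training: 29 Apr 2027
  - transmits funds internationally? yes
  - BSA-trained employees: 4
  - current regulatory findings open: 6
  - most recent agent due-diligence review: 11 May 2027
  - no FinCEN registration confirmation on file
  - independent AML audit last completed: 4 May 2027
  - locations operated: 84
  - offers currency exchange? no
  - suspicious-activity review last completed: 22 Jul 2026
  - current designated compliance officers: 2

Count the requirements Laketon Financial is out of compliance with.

1. independent AML audit 63 days ago vs limit 45 → not met
2. designated compliance officers 2 ≥ 2 → met
3. BSA training 68 days ago vs limit 120 → met
4. suspicious-activity review 349 days ago vs limit 270 → not met
5. condition 'offers currency exchange' does not hold → requirement n/a → met
6. FinCEN registration confirmation absent → not met
7. BSA-trained employees 4 < 10 → not met
8. agent due-diligence review 56 days ago vs limit 60 → met
9. condition 'transmits funds internationally' holds; regulatory findings open 6 > 3 → not met
Not met: 5 of 9

5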